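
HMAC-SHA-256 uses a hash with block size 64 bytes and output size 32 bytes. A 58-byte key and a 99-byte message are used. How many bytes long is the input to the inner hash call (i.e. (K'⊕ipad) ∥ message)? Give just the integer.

Key is 58 ≤ 64 bytes, zero-padded: |K'| = 64.
Inner input = (K'⊕ipad) ∥ m → 64 + 99 = 163 bytes.

163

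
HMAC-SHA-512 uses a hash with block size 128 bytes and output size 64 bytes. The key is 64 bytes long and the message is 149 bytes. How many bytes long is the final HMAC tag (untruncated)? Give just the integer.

64

The tag is one SHA-512 digest: 64 bytes.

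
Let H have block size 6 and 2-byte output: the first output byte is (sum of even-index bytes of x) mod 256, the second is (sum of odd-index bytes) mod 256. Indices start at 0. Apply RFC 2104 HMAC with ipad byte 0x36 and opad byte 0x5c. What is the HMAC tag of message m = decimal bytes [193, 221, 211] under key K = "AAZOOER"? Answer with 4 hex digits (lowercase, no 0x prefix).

226d

Key "AAZOOER" = 41 41 5a 4f 4f 45 52 is 7 bytes > B = 6, so hash it first: H(key) = 3c d5, then zero-pad to 6 bytes: K' = 3c d5 00 00 00 00.
K' ⊕ ipad = 0a e3 36 36 36 36.  K' ⊕ opad = 60 89 5c 5c 5c 5c.
Inner input = (K'⊕ipad) ∥ m = 0a e3 36 36 36 36 ∥ c1 dd d3.
Inner hash: even-index sum = 522 mod 256 = 10; odd-index sum = 556 mod 256 = 44 → 0a 2c.
Outer input = (K'⊕opad) ∥ inner = 60 89 5c 5c 5c 5c ∥ 0a 2c.
Outer hash (tag): even-index sum = 290 mod 256 = 34; odd-index sum = 365 mod 256 = 109 → 22 6d.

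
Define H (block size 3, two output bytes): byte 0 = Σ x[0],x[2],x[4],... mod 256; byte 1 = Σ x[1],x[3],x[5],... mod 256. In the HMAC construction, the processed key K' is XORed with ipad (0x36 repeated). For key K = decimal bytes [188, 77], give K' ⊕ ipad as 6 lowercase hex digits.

Key decimal bytes [188, 77] = bc 4d is 2 bytes ≤ B = 3; zero-pad to 3 bytes: K' = bc 4d 00.
XOR each byte with 0x36: bc⊕36=8a, 4d⊕36=7b, 00⊕36=36.

8a7b36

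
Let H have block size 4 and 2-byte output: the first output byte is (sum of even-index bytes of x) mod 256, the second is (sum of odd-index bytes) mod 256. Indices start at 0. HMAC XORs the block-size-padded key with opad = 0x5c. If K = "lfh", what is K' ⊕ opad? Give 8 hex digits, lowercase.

303a345c

Key "lfh" = 6c 66 68 is 3 bytes ≤ B = 4; zero-pad to 4 bytes: K' = 6c 66 68 00.
XOR each byte with 0x5c: 6c⊕5c=30, 66⊕5c=3a, 68⊕5c=34, 00⊕5c=5c.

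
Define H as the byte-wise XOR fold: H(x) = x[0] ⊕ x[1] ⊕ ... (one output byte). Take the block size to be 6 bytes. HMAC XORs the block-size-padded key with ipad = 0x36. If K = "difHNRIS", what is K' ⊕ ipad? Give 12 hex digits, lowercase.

133636363636

Key "difHNRIS" = 64 69 66 48 4e 52 49 53 is 8 bytes > B = 6, so hash it first: H(key) = 25, then zero-pad to 6 bytes: K' = 25 00 00 00 00 00.
XOR each byte with 0x36: 25⊕36=13, 00⊕36=36, 00⊕36=36, 00⊕36=36, 00⊕36=36, 00⊕36=36.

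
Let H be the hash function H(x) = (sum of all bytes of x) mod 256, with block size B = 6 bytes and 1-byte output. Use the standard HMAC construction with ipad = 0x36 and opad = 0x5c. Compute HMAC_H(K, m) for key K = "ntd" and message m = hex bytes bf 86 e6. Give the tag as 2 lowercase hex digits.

Key "ntd" = 6e 74 64 is 3 bytes ≤ B = 6; zero-pad to 6 bytes: K' = 6e 74 64 00 00 00.
K' ⊕ ipad = 58 42 52 36 36 36.  K' ⊕ opad = 32 28 38 5c 5c 5c.
Inner input = (K'⊕ipad) ∥ m = 58 42 52 36 36 36 ∥ bf 86 e6.
Inner hash: sum = 88+66+82+54+54+54+191+134+230 = 953; mod 256 = 185 → b9.
Outer input = (K'⊕opad) ∥ inner = 32 28 38 5c 5c 5c ∥ b9.
Outer hash (tag): sum = 50+40+56+92+92+92+185 = 607; mod 256 = 95 → 5f.

5f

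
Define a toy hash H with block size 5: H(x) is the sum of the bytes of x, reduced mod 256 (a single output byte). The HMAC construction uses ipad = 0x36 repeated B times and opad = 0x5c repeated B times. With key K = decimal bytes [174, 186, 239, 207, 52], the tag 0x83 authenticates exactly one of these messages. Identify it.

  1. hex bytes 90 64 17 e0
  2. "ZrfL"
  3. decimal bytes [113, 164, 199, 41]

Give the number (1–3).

Key decimal bytes [174, 186, 239, 207, 52] = ae ba ef cf 34 is exactly B = 5 bytes: K' = ae ba ef cf 34.
K' ⊕ ipad = 98 8c d9 f9 02; K' ⊕ opad = f2 e6 b3 93 68.
m1: inner = H(98 8c d9 f9 02 90 64 17 e0) = e3; tag = H(f2 e6 b3 93 68 e3) = 69
m2: inner = H(98 8c d9 f9 02 5a 72 66 4c) = 76; tag = H(f2 e6 b3 93 68 76) = fc
m3: inner = H(98 8c d9 f9 02 71 a4 c7 29) = fd; tag = H(f2 e6 b3 93 68 fd) = 83 ← matches

3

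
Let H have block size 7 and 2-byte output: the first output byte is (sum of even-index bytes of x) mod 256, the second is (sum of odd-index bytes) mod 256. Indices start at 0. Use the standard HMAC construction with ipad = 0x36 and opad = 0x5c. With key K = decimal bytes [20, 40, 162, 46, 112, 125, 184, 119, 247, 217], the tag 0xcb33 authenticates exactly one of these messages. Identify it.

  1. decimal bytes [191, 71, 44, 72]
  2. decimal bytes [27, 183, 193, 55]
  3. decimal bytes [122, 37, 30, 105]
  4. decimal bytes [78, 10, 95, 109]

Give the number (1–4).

Key decimal bytes [20, 40, 162, 46, 112, 125, 184, 119, 247, 217] = 14 28 a2 2e 70 7d b8 77 f7 d9 is 10 bytes > B = 7, so hash it first: H(key) = d5 23, then zero-pad to 7 bytes: K' = d5 23 00 00 00 00 00.
K' ⊕ ipad = e3 15 36 36 36 36 36; K' ⊕ opad = 89 7f 5c 5c 5c 5c 5c.
m1: inner = H(e3 15 36 36 36 36 36 bf 47 2c 48) = 14 6c; tag = H(89 7f 5c 5c 5c 5c 5c 14 6c) = 094b
m2: inner = H(e3 15 36 36 36 36 36 1b b7 c1 37) = 73 5d; tag = H(89 7f 5c 5c 5c 5c 5c 73 5d) = faaa
m3: inner = H(e3 15 36 36 36 36 36 7a 25 1e 69) = 13 19; tag = H(89 7f 5c 5c 5c 5c 5c 13 19) = b64a
m4: inner = H(e3 15 36 36 36 36 36 4e 0a 5f 6d) = fc 2e; tag = H(89 7f 5c 5c 5c 5c 5c fc 2e) = cb33 ← matches

4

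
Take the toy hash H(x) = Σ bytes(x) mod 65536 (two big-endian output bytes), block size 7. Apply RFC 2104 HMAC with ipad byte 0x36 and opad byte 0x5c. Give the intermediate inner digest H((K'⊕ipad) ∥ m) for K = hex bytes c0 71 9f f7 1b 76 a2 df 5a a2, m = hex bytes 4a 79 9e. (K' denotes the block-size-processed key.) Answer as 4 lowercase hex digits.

Key hex bytes c0 71 9f f7 1b 76 a2 df 5a a2 is 10 bytes > B = 7, so hash it first: H(key) = 05 d5, then zero-pad to 7 bytes: K' = 05 d5 00 00 00 00 00.
K' ⊕ ipad = 33 e3 36 36 36 36 36.
Inner input = 33 e3 36 36 36 36 36 ∥ 4a 79 9e.
Inner hash: sum = 51+227+54+54+54+54+54+74+121+158 = 901 → 03 85.

0385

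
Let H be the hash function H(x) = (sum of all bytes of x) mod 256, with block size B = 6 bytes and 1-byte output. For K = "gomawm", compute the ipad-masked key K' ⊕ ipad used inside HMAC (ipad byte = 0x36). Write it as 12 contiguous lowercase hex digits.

51595b57415b

Key "gomawm" = 67 6f 6d 61 77 6d is exactly B = 6 bytes: K' = 67 6f 6d 61 77 6d.
XOR each byte with 0x36: 67⊕36=51, 6f⊕36=59, 6d⊕36=5b, 61⊕36=57, 77⊕36=41, 6d⊕36=5b.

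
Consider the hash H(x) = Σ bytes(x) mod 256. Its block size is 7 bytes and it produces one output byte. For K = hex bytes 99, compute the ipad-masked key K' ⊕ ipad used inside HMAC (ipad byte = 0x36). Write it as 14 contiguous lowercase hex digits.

Key hex bytes 99 is 1 byte ≤ B = 7; zero-pad to 7 bytes: K' = 99 00 00 00 00 00 00.
XOR each byte with 0x36: 99⊕36=af, 00⊕36=36, 00⊕36=36, 00⊕36=36, 00⊕36=36, 00⊕36=36, 00⊕36=36.

af363636363636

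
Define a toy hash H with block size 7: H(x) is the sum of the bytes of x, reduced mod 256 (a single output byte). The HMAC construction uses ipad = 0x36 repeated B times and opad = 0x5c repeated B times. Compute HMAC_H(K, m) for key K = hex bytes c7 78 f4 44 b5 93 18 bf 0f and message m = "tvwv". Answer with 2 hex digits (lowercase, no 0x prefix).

Key hex bytes c7 78 f4 44 b5 93 18 bf 0f is 9 bytes > B = 7, so hash it first: H(key) = a5, then zero-pad to 7 bytes: K' = a5 00 00 00 00 00 00.
K' ⊕ ipad = 93 36 36 36 36 36 36.  K' ⊕ opad = f9 5c 5c 5c 5c 5c 5c.
Inner input = (K'⊕ipad) ∥ m = 93 36 36 36 36 36 36 ∥ 74 76 77 76.
Inner hash: sum = 147+54+54+54+54+54+54+116+118+119+118 = 942; mod 256 = 174 → ae.
Outer input = (K'⊕opad) ∥ inner = f9 5c 5c 5c 5c 5c 5c ∥ ae.
Outer hash (tag): sum = 249+92+92+92+92+92+92+174 = 975; mod 256 = 207 → cf.

cf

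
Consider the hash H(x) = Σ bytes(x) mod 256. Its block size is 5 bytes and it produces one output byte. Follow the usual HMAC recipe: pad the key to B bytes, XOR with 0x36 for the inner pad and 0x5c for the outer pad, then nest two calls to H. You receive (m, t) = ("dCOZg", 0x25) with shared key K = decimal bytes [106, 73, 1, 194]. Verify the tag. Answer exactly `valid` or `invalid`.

Key decimal bytes [106, 73, 1, 194] = 6a 49 01 c2 is 4 bytes ≤ B = 5; zero-pad to 5 bytes: K' = 6a 49 01 c2 00.
K' ⊕ ipad = 5c 7f 37 f4 36; K' ⊕ opad = 36 15 5d 9e 5c.
Inner hash: sum = 92+127+55+244+54+100+67+79+90+103 = 1011; mod 256 = 243 → f3.
Outer hash (recomputed tag): sum = 54+21+93+158+92+243 = 661; mod 256 = 149 → 95.
Recomputed tag = 95; claimed = 25 → mismatch.

invalid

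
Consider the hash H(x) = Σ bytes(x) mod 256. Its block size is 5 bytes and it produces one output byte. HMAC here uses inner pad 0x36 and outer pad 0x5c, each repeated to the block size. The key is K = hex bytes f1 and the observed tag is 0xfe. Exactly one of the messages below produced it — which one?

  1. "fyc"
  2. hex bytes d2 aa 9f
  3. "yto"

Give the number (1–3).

1

Key hex bytes f1 is 1 byte ≤ B = 5; zero-pad to 5 bytes: K' = f1 00 00 00 00.
K' ⊕ ipad = c7 36 36 36 36; K' ⊕ opad = ad 5c 5c 5c 5c.
m1: inner = H(c7 36 36 36 36 66 79 63) = e1; tag = H(ad 5c 5c 5c 5c e1) = fe ← matches
m2: inner = H(c7 36 36 36 36 d2 aa 9f) = ba; tag = H(ad 5c 5c 5c 5c ba) = d7
m3: inner = H(c7 36 36 36 36 79 74 6f) = fb; tag = H(ad 5c 5c 5c 5c fb) = 18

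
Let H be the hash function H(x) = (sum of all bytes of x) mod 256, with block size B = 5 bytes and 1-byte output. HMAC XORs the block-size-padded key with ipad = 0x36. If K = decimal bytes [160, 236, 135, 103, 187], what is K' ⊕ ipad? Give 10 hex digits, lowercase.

Key decimal bytes [160, 236, 135, 103, 187] = a0 ec 87 67 bb is exactly B = 5 bytes: K' = a0 ec 87 67 bb.
XOR each byte with 0x36: a0⊕36=96, ec⊕36=da, 87⊕36=b1, 67⊕36=51, bb⊕36=8d.

96dab1518d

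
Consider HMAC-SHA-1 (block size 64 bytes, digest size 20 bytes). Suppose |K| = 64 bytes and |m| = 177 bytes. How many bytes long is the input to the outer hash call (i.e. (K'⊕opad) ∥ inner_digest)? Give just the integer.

Key is 64 ≤ 64 bytes, zero-padded: |K'| = 64.
Outer input = (K'⊕opad) ∥ H(inner) → 64 + 20 = 84 bytes.

84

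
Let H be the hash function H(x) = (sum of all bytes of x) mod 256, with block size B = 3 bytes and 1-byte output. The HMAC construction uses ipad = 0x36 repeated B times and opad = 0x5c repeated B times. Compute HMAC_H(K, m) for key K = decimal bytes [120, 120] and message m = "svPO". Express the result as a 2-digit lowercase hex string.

Key decimal bytes [120, 120] = 78 78 is 2 bytes ≤ B = 3; zero-pad to 3 bytes: K' = 78 78 00.
K' ⊕ ipad = 4e 4e 36.  K' ⊕ opad = 24 24 5c.
Inner input = (K'⊕ipad) ∥ m = 4e 4e 36 ∥ 73 76 50 4f.
Inner hash: sum = 78+78+54+115+118+80+79 = 602; mod 256 = 90 → 5a.
Outer input = (K'⊕opad) ∥ inner = 24 24 5c ∥ 5a.
Outer hash (tag): sum = 36+36+92+90 = 254 → fe.

fe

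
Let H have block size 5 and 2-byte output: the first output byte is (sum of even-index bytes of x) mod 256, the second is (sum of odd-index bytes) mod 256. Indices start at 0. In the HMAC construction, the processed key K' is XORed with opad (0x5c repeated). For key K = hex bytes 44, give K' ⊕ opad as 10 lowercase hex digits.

185c5c5c5c

Key hex bytes 44 is 1 byte ≤ B = 5; zero-pad to 5 bytes: K' = 44 00 00 00 00.
XOR each byte with 0x5c: 44⊕5c=18, 00⊕5c=5c, 00⊕5c=5c, 00⊕5c=5c, 00⊕5c=5c.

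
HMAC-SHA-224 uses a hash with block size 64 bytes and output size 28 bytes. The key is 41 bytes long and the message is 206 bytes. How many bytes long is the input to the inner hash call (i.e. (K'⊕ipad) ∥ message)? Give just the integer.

Key is 41 ≤ 64 bytes, zero-padded: |K'| = 64.
Inner input = (K'⊕ipad) ∥ m → 64 + 206 = 270 bytes.

270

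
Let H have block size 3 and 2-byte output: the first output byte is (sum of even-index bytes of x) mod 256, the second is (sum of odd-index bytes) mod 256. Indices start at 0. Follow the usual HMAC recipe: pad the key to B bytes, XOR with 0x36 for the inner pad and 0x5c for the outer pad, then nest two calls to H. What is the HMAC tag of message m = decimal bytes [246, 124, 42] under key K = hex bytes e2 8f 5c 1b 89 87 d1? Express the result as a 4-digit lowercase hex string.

Key hex bytes e2 8f 5c 1b 89 87 d1 is 7 bytes > B = 3, so hash it first: H(key) = 98 31, then zero-pad to 3 bytes: K' = 98 31 00.
K' ⊕ ipad = ae 07 36.  K' ⊕ opad = c4 6d 5c.
Inner input = (K'⊕ipad) ∥ m = ae 07 36 ∥ f6 7c 2a.
Inner hash: even-index sum = 352 mod 256 = 96; odd-index sum = 295 mod 256 = 39 → 60 27.
Outer input = (K'⊕opad) ∥ inner = c4 6d 5c ∥ 60 27.
Outer hash (tag): even-index sum = 327 mod 256 = 71; odd-index sum = 205 mod 256 = 205 → 47 cd.

47cd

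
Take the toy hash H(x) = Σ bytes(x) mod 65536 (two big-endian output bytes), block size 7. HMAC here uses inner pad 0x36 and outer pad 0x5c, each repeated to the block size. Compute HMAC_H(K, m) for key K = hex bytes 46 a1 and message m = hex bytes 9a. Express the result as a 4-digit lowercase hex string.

Key hex bytes 46 a1 is 2 bytes ≤ B = 7; zero-pad to 7 bytes: K' = 46 a1 00 00 00 00 00.
K' ⊕ ipad = 70 97 36 36 36 36 36.  K' ⊕ opad = 1a fd 5c 5c 5c 5c 5c.
Inner input = (K'⊕ipad) ∥ m = 70 97 36 36 36 36 36 ∥ 9a.
Inner hash: sum = 112+151+54+54+54+54+54+154 = 687 → 02 af.
Outer input = (K'⊕opad) ∥ inner = 1a fd 5c 5c 5c 5c 5c ∥ 02 af.
Outer hash (tag): sum = 26+253+92+92+92+92+92+2+175 = 916 → 03 94.

0394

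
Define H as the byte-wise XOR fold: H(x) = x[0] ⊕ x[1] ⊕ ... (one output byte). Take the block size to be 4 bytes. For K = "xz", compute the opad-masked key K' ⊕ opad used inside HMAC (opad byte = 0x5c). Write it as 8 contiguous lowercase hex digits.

Key "xz" = 78 7a is 2 bytes ≤ B = 4; zero-pad to 4 bytes: K' = 78 7a 00 00.
XOR each byte with 0x5c: 78⊕5c=24, 7a⊕5c=26, 00⊕5c=5c, 00⊕5c=5c.

24265c5c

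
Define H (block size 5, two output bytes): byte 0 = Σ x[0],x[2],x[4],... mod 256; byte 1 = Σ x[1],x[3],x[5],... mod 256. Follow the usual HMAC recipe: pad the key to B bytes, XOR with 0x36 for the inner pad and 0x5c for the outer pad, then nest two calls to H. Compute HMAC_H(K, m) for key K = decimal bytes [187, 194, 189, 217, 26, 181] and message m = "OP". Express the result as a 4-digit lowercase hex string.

Key decimal bytes [187, 194, 189, 217, 26, 181] = bb c2 bd d9 1a b5 is 6 bytes > B = 5, so hash it first: H(key) = 92 50, then zero-pad to 5 bytes: K' = 92 50 00 00 00.
K' ⊕ ipad = a4 66 36 36 36.  K' ⊕ opad = ce 0c 5c 5c 5c.
Inner input = (K'⊕ipad) ∥ m = a4 66 36 36 36 ∥ 4f 50.
Inner hash: even-index sum = 352 mod 256 = 96; odd-index sum = 235 mod 256 = 235 → 60 eb.
Outer input = (K'⊕opad) ∥ inner = ce 0c 5c 5c 5c ∥ 60 eb.
Outer hash (tag): even-index sum = 625 mod 256 = 113; odd-index sum = 200 mod 256 = 200 → 71 c8.

71c8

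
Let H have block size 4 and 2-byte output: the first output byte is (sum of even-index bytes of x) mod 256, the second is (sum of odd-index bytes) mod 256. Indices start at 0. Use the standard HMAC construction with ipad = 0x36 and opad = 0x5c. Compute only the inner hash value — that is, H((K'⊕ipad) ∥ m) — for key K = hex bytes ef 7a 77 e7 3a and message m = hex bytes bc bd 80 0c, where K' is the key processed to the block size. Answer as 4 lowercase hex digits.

0856

Key hex bytes ef 7a 77 e7 3a is 5 bytes > B = 4, so hash it first: H(key) = a0 61, then zero-pad to 4 bytes: K' = a0 61 00 00.
K' ⊕ ipad = 96 57 36 36.
Inner input = 96 57 36 36 ∥ bc bd 80 0c.
Inner hash: even-index sum = 520 mod 256 = 8; odd-index sum = 342 mod 256 = 86 → 08 56.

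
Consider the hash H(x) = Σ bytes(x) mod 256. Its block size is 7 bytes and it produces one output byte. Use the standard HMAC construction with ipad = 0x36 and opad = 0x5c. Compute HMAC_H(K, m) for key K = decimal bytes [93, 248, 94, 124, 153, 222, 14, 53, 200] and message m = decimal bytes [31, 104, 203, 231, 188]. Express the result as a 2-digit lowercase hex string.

Key decimal bytes [93, 248, 94, 124, 153, 222, 14, 53, 200] = 5d f8 5e 7c 99 de 0e 35 c8 is 9 bytes > B = 7, so hash it first: H(key) = b1, then zero-pad to 7 bytes: K' = b1 00 00 00 00 00 00.
K' ⊕ ipad = 87 36 36 36 36 36 36.  K' ⊕ opad = ed 5c 5c 5c 5c 5c 5c.
Inner input = (K'⊕ipad) ∥ m = 87 36 36 36 36 36 36 ∥ 1f 68 cb e7 bc.
Inner hash: sum = 135+54+54+54+54+54+54+31+104+203+231+188 = 1216; mod 256 = 192 → c0.
Outer input = (K'⊕opad) ∥ inner = ed 5c 5c 5c 5c 5c 5c ∥ c0.
Outer hash (tag): sum = 237+92+92+92+92+92+92+192 = 981; mod 256 = 213 → d5.

d5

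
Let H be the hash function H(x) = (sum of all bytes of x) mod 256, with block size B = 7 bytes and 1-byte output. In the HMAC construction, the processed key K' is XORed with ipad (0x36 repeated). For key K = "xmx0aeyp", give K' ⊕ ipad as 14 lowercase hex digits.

Key "xmx0aeyp" = 78 6d 78 30 61 65 79 70 is 8 bytes > B = 7, so hash it first: H(key) = 3c, then zero-pad to 7 bytes: K' = 3c 00 00 00 00 00 00.
XOR each byte with 0x36: 3c⊕36=0a, 00⊕36=36, 00⊕36=36, 00⊕36=36, 00⊕36=36, 00⊕36=36, 00⊕36=36.

0a363636363636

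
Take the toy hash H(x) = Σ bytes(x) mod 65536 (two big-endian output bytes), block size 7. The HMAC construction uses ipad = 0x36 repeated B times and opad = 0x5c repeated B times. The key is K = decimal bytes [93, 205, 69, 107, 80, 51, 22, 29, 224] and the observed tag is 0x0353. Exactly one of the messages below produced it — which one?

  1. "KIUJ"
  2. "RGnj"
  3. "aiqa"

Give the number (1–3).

2

Key decimal bytes [93, 205, 69, 107, 80, 51, 22, 29, 224] = 5d cd 45 6b 50 33 16 1d e0 is 9 bytes > B = 7, so hash it first: H(key) = 03 70, then zero-pad to 7 bytes: K' = 03 70 00 00 00 00 00.
K' ⊕ ipad = 35 46 36 36 36 36 36; K' ⊕ opad = 5f 2c 5c 5c 5c 5c 5c.
m1: inner = H(35 46 36 36 36 36 36 4b 49 55 4a) = 02 bc; tag = H(5f 2c 5c 5c 5c 5c 5c 02 bc) = 0315
m2: inner = H(35 46 36 36 36 36 36 52 47 6e 6a) = 02 fa; tag = H(5f 2c 5c 5c 5c 5c 5c 02 fa) = 0353 ← matches
m3: inner = H(35 46 36 36 36 36 36 61 69 71 61) = 03 25; tag = H(5f 2c 5c 5c 5c 5c 5c 03 25) = 027f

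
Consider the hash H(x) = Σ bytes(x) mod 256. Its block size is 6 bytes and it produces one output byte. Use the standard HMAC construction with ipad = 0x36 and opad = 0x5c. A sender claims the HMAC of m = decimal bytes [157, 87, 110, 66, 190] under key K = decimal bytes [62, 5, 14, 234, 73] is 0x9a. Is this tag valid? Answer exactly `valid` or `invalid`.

valid

Key decimal bytes [62, 5, 14, 234, 73] = 3e 05 0e ea 49 is 5 bytes ≤ B = 6; zero-pad to 6 bytes: K' = 3e 05 0e ea 49 00.
K' ⊕ ipad = 08 33 38 dc 7f 36; K' ⊕ opad = 62 59 52 b6 15 5c.
Inner hash: sum = 8+51+56+220+127+54+157+87+110+66+190 = 1126; mod 256 = 102 → 66.
Outer hash (recomputed tag): sum = 98+89+82+182+21+92+102 = 666; mod 256 = 154 → 9a.
Recomputed tag = 9a; claimed = 9a → match.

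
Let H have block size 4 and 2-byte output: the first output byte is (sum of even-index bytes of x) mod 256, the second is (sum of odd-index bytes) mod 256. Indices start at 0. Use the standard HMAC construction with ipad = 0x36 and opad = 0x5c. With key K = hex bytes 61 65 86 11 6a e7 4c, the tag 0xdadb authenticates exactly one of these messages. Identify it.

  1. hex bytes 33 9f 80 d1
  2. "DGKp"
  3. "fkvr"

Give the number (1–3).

3

Key hex bytes 61 65 86 11 6a e7 4c is 7 bytes > B = 4, so hash it first: H(key) = 9d 5d, then zero-pad to 4 bytes: K' = 9d 5d 00 00.
K' ⊕ ipad = ab 6b 36 36; K' ⊕ opad = c1 01 5c 5c.
m1: inner = H(ab 6b 36 36 33 9f 80 d1) = 94 11; tag = H(c1 01 5c 5c 94 11) = b16e
m2: inner = H(ab 6b 36 36 44 47 4b 70) = 70 58; tag = H(c1 01 5c 5c 70 58) = 8db5
m3: inner = H(ab 6b 36 36 66 6b 76 72) = bd 7e; tag = H(c1 01 5c 5c bd 7e) = dadb ← matches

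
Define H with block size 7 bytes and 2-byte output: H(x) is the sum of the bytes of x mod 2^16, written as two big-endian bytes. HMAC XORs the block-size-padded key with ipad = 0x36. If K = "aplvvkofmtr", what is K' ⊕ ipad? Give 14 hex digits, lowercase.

Key "aplvvkofmtr" = 61 70 6c 76 76 6b 6f 66 6d 74 72 is 11 bytes > B = 7, so hash it first: H(key) = 04 bc, then zero-pad to 7 bytes: K' = 04 bc 00 00 00 00 00.
XOR each byte with 0x36: 04⊕36=32, bc⊕36=8a, 00⊕36=36, 00⊕36=36, 00⊕36=36, 00⊕36=36, 00⊕36=36.

328a3636363636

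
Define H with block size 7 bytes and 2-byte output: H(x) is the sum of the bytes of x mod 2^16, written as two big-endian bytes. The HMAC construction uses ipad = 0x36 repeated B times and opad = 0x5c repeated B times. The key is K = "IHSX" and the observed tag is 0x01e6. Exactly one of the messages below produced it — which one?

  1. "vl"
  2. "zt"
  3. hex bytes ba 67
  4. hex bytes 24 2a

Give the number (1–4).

Key "IHSX" = 49 48 53 58 is 4 bytes ≤ B = 7; zero-pad to 7 bytes: K' = 49 48 53 58 00 00 00.
K' ⊕ ipad = 7f 7e 65 6e 36 36 36; K' ⊕ opad = 15 14 0f 04 5c 5c 5c.
m1: inner = H(7f 7e 65 6e 36 36 36 76 6c) = 03 54; tag = H(15 14 0f 04 5c 5c 5c 03 54) = 01a7
m2: inner = H(7f 7e 65 6e 36 36 36 7a 74) = 03 60; tag = H(15 14 0f 04 5c 5c 5c 03 60) = 01b3
m3: inner = H(7f 7e 65 6e 36 36 36 ba 67) = 03 93; tag = H(15 14 0f 04 5c 5c 5c 03 93) = 01e6 ← matches
m4: inner = H(7f 7e 65 6e 36 36 36 24 2a) = 02 c0; tag = H(15 14 0f 04 5c 5c 5c 02 c0) = 0212

3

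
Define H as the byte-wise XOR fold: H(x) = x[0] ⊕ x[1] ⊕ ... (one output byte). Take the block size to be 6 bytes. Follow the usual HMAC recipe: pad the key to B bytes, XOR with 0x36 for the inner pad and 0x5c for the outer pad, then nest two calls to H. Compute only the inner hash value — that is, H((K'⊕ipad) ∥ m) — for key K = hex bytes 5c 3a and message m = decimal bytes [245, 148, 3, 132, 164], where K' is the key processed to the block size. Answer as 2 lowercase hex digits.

24

Key hex bytes 5c 3a is 2 bytes ≤ B = 6; zero-pad to 6 bytes: K' = 5c 3a 00 00 00 00.
K' ⊕ ipad = 6a 0c 36 36 36 36.
Inner input = 6a 0c 36 36 36 36 ∥ f5 94 03 84 a4.
Inner hash: XOR 6a⊕0c⊕36⊕36⊕36⊕36⊕f5⊕94⊕03⊕84⊕a4 = 24.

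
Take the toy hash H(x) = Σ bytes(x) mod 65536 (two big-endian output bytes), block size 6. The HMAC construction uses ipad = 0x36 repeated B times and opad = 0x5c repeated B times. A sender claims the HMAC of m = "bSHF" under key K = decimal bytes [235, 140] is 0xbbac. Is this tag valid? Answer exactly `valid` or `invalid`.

Key decimal bytes [235, 140] = eb 8c is 2 bytes ≤ B = 6; zero-pad to 6 bytes: K' = eb 8c 00 00 00 00.
K' ⊕ ipad = dd ba 36 36 36 36; K' ⊕ opad = b7 d0 5c 5c 5c 5c.
Inner hash: sum = 221+186+54+54+54+54+98+83+72+70 = 946 → 03 b2.
Outer hash (recomputed tag): sum = 183+208+92+92+92+92+3+178 = 940 → 03 ac.
Recomputed tag = 03ac; claimed = bbac → mismatch.

invalid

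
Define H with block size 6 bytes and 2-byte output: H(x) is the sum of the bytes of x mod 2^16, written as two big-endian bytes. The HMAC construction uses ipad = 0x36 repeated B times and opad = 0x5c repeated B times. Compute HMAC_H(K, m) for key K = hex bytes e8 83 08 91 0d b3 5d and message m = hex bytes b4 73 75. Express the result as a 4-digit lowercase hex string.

Key hex bytes e8 83 08 91 0d b3 5d is 7 bytes > B = 6, so hash it first: H(key) = 03 21, then zero-pad to 6 bytes: K' = 03 21 00 00 00 00.
K' ⊕ ipad = 35 17 36 36 36 36.  K' ⊕ opad = 5f 7d 5c 5c 5c 5c.
Inner input = (K'⊕ipad) ∥ m = 35 17 36 36 36 36 ∥ b4 73 75.
Inner hash: sum = 53+23+54+54+54+54+180+115+117 = 704 → 02 c0.
Outer input = (K'⊕opad) ∥ inner = 5f 7d 5c 5c 5c 5c ∥ 02 c0.
Outer hash (tag): sum = 95+125+92+92+92+92+2+192 = 782 → 03 0e.

030e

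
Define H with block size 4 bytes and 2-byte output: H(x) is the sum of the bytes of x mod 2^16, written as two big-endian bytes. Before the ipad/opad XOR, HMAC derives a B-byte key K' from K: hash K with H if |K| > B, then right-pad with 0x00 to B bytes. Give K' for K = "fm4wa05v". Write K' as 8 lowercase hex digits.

|K| = 8 > B = 4, so first hash the key.
H(K): sum = 102+109+52+119+97+48+53+118 = 698 → 02 ba.
Zero-pad H(K) = 02 ba to 4 bytes: K' = 02 ba 00 00.

02ba0000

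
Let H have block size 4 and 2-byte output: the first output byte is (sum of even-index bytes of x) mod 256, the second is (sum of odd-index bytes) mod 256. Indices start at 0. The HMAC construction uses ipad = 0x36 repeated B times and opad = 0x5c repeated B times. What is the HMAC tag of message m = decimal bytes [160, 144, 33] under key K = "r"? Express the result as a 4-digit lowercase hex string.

c5b4

Key "r" = 72 is 1 byte ≤ B = 4; zero-pad to 4 bytes: K' = 72 00 00 00.
K' ⊕ ipad = 44 36 36 36.  K' ⊕ opad = 2e 5c 5c 5c.
Inner input = (K'⊕ipad) ∥ m = 44 36 36 36 ∥ a0 90 21.
Inner hash: even-index sum = 315 mod 256 = 59; odd-index sum = 252 mod 256 = 252 → 3b fc.
Outer input = (K'⊕opad) ∥ inner = 2e 5c 5c 5c ∥ 3b fc.
Outer hash (tag): even-index sum = 197 mod 256 = 197; odd-index sum = 436 mod 256 = 180 → c5 b4.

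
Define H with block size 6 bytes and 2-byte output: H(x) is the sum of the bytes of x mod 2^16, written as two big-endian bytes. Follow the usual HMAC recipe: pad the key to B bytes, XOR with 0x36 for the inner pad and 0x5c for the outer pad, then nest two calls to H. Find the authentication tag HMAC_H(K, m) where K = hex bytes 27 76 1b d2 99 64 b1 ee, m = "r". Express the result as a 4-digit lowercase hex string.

Key hex bytes 27 76 1b d2 99 64 b1 ee is 8 bytes > B = 6, so hash it first: H(key) = 04 26, then zero-pad to 6 bytes: K' = 04 26 00 00 00 00.
K' ⊕ ipad = 32 10 36 36 36 36.  K' ⊕ opad = 58 7a 5c 5c 5c 5c.
Inner input = (K'⊕ipad) ∥ m = 32 10 36 36 36 36 ∥ 72.
Inner hash: sum = 50+16+54+54+54+54+114 = 396 → 01 8c.
Outer input = (K'⊕opad) ∥ inner = 58 7a 5c 5c 5c 5c ∥ 01 8c.
Outer hash (tag): sum = 88+122+92+92+92+92+1+140 = 719 → 02 cf.

02cf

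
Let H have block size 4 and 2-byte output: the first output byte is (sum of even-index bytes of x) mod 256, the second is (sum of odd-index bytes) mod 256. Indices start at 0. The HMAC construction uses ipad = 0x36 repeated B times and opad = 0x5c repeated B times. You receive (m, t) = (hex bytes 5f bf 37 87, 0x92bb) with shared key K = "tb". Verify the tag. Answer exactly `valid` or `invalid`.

invalid

Key "tb" = 74 62 is 2 bytes ≤ B = 4; zero-pad to 4 bytes: K' = 74 62 00 00.
K' ⊕ ipad = 42 54 36 36; K' ⊕ opad = 28 3e 5c 5c.
Inner hash: even-index sum = 270 mod 256 = 14; odd-index sum = 464 mod 256 = 208 → 0e d0.
Outer hash (recomputed tag): even-index sum = 146 mod 256 = 146; odd-index sum = 362 mod 256 = 106 → 92 6a.
Recomputed tag = 926a; claimed = 92bb → mismatch.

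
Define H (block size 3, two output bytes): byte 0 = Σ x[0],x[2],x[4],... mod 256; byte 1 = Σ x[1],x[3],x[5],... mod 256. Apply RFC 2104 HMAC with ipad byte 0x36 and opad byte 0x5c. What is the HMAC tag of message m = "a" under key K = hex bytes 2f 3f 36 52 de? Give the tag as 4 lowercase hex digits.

Key hex bytes 2f 3f 36 52 de is 5 bytes > B = 3, so hash it first: H(key) = 43 91, then zero-pad to 3 bytes: K' = 43 91 00.
K' ⊕ ipad = 75 a7 36.  K' ⊕ opad = 1f cd 5c.
Inner input = (K'⊕ipad) ∥ m = 75 a7 36 ∥ 61.
Inner hash: even-index sum = 171 mod 256 = 171; odd-index sum = 264 mod 256 = 8 → ab 08.
Outer input = (K'⊕opad) ∥ inner = 1f cd 5c ∥ ab 08.
Outer hash (tag): even-index sum = 131 mod 256 = 131; odd-index sum = 376 mod 256 = 120 → 83 78.

8378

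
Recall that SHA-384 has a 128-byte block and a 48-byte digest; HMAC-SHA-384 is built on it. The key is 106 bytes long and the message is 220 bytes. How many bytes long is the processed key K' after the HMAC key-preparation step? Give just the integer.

128

Key is 106 ≤ 128 bytes, zero-padded: |K'| = 128.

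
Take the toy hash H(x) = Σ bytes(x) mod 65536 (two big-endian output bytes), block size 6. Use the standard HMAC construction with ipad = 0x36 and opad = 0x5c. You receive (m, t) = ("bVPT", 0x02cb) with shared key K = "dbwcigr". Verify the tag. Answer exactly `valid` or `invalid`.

Key "dbwcigr" = 64 62 77 63 69 67 72 is 7 bytes > B = 6, so hash it first: H(key) = 02 e2, then zero-pad to 6 bytes: K' = 02 e2 00 00 00 00.
K' ⊕ ipad = 34 d4 36 36 36 36; K' ⊕ opad = 5e be 5c 5c 5c 5c.
Inner hash: sum = 52+212+54+54+54+54+98+86+80+84 = 828 → 03 3c.
Outer hash (recomputed tag): sum = 94+190+92+92+92+92+3+60 = 715 → 02 cb.
Recomputed tag = 02cb; claimed = 02cb → match.

valid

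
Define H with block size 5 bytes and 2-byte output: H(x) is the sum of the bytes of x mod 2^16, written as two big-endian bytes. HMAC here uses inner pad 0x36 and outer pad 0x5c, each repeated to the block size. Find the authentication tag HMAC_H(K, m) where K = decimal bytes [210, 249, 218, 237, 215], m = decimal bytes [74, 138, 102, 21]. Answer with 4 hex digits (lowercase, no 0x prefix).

03a4

Key decimal bytes [210, 249, 218, 237, 215] = d2 f9 da ed d7 is exactly B = 5 bytes: K' = d2 f9 da ed d7.
K' ⊕ ipad = e4 cf ec db e1.  K' ⊕ opad = 8e a5 86 b1 8b.
Inner input = (K'⊕ipad) ∥ m = e4 cf ec db e1 ∥ 4a 8a 66 15.
Inner hash: sum = 228+207+236+219+225+74+138+102+21 = 1450 → 05 aa.
Outer input = (K'⊕opad) ∥ inner = 8e a5 86 b1 8b ∥ 05 aa.
Outer hash (tag): sum = 142+165+134+177+139+5+170 = 932 → 03 a4.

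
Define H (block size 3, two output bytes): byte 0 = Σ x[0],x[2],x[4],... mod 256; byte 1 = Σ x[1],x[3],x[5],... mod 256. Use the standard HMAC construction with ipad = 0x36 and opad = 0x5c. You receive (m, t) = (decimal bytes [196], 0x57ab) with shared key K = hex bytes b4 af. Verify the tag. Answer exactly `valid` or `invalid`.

invalid

Key hex bytes b4 af is 2 bytes ≤ B = 3; zero-pad to 3 bytes: K' = b4 af 00.
K' ⊕ ipad = 82 99 36; K' ⊕ opad = e8 f3 5c.
Inner hash: even-index sum = 184 mod 256 = 184; odd-index sum = 349 mod 256 = 93 → b8 5d.
Outer hash (recomputed tag): even-index sum = 417 mod 256 = 161; odd-index sum = 427 mod 256 = 171 → a1 ab.
Recomputed tag = a1ab; claimed = 57ab → mismatch.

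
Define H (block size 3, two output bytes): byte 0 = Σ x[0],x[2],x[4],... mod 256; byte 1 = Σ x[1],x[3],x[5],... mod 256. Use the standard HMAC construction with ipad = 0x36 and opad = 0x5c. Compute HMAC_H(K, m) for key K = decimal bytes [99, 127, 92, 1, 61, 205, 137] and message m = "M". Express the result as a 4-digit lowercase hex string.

Key decimal bytes [99, 127, 92, 1, 61, 205, 137] = 63 7f 5c 01 3d cd 89 is 7 bytes > B = 3, so hash it first: H(key) = 85 4d, then zero-pad to 3 bytes: K' = 85 4d 00.
K' ⊕ ipad = b3 7b 36.  K' ⊕ opad = d9 11 5c.
Inner input = (K'⊕ipad) ∥ m = b3 7b 36 ∥ 4d.
Inner hash: even-index sum = 233 mod 256 = 233; odd-index sum = 200 mod 256 = 200 → e9 c8.
Outer input = (K'⊕opad) ∥ inner = d9 11 5c ∥ e9 c8.
Outer hash (tag): even-index sum = 509 mod 256 = 253; odd-index sum = 250 mod 256 = 250 → fd fa.

fdfa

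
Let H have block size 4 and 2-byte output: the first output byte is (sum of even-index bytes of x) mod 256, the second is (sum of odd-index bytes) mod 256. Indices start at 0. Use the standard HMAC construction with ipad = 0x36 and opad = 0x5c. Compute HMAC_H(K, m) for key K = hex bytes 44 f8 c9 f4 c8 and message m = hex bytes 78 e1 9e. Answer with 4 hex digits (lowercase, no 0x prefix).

14fd

Key hex bytes 44 f8 c9 f4 c8 is 5 bytes > B = 4, so hash it first: H(key) = d5 ec, then zero-pad to 4 bytes: K' = d5 ec 00 00.
K' ⊕ ipad = e3 da 36 36.  K' ⊕ opad = 89 b0 5c 5c.
Inner input = (K'⊕ipad) ∥ m = e3 da 36 36 ∥ 78 e1 9e.
Inner hash: even-index sum = 559 mod 256 = 47; odd-index sum = 497 mod 256 = 241 → 2f f1.
Outer input = (K'⊕opad) ∥ inner = 89 b0 5c 5c ∥ 2f f1.
Outer hash (tag): even-index sum = 276 mod 256 = 20; odd-index sum = 509 mod 256 = 253 → 14 fd.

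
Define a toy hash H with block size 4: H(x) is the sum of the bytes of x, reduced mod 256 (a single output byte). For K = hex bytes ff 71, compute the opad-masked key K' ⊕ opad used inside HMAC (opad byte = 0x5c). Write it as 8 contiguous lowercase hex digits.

Key hex bytes ff 71 is 2 bytes ≤ B = 4; zero-pad to 4 bytes: K' = ff 71 00 00.
XOR each byte with 0x5c: ff⊕5c=a3, 71⊕5c=2d, 00⊕5c=5c, 00⊕5c=5c.

a32d5c5c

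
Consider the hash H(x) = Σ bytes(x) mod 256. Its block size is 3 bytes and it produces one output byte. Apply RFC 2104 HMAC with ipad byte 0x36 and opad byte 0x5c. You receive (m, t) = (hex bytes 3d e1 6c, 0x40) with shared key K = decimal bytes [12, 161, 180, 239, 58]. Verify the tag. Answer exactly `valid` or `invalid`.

Key decimal bytes [12, 161, 180, 239, 58] = 0c a1 b4 ef 3a is 5 bytes > B = 3, so hash it first: H(key) = 8a, then zero-pad to 3 bytes: K' = 8a 00 00.
K' ⊕ ipad = bc 36 36; K' ⊕ opad = d6 5c 5c.
Inner hash: sum = 188+54+54+61+225+108 = 690; mod 256 = 178 → b2.
Outer hash (recomputed tag): sum = 214+92+92+178 = 576; mod 256 = 64 → 40.
Recomputed tag = 40; claimed = 40 → match.

valid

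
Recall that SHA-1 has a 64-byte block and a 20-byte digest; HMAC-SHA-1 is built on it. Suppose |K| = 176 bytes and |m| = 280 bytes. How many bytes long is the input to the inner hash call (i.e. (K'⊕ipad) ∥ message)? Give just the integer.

344

Key is 176 > 64 bytes, so it is hashed to 20 bytes then zero-padded to 64: |K'| = 64.
Inner input = (K'⊕ipad) ∥ m → 64 + 280 = 344 bytes.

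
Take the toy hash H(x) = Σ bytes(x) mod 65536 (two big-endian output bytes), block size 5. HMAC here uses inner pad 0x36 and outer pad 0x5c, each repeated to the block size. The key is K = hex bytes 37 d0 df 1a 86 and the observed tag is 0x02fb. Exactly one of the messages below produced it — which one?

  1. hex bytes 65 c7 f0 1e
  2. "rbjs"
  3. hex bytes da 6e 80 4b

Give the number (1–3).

Key hex bytes 37 d0 df 1a 86 is exactly B = 5 bytes: K' = 37 d0 df 1a 86.
K' ⊕ ipad = 01 e6 e9 2c b0; K' ⊕ opad = 6b 8c 83 46 da.
m1: inner = H(01 e6 e9 2c b0 65 c7 f0 1e) = 04 e6; tag = H(6b 8c 83 46 da 04 e6) = 0384
m2: inner = H(01 e6 e9 2c b0 72 62 6a 73) = 04 5d; tag = H(6b 8c 83 46 da 04 5d) = 02fb ← matches
m3: inner = H(01 e6 e9 2c b0 da 6e 80 4b) = 04 bf; tag = H(6b 8c 83 46 da 04 bf) = 035d

2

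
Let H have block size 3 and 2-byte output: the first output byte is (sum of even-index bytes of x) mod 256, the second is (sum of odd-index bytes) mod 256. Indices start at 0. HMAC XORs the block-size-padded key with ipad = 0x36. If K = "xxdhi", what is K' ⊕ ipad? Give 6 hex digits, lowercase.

Key "xxdhi" = 78 78 64 68 69 is 5 bytes > B = 3, so hash it first: H(key) = 45 e0, then zero-pad to 3 bytes: K' = 45 e0 00.
XOR each byte with 0x36: 45⊕36=73, e0⊕36=d6, 00⊕36=36.

73d636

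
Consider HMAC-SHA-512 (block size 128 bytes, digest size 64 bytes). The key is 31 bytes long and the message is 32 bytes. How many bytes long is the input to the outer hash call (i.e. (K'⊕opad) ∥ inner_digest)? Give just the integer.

Key is 31 ≤ 128 bytes, zero-padded: |K'| = 128.
Outer input = (K'⊕opad) ∥ H(inner) → 128 + 64 = 192 bytes.

192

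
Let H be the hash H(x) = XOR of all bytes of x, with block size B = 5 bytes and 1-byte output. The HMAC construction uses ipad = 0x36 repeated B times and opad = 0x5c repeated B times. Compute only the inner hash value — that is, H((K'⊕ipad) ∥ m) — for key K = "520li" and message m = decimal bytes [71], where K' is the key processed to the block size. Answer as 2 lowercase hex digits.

Key "520li" = 35 32 30 6c 69 is exactly B = 5 bytes: K' = 35 32 30 6c 69.
K' ⊕ ipad = 03 04 06 5a 5f.
Inner input = 03 04 06 5a 5f ∥ 47.
Inner hash: XOR 03⊕04⊕06⊕5a⊕5f⊕47 = 43.

43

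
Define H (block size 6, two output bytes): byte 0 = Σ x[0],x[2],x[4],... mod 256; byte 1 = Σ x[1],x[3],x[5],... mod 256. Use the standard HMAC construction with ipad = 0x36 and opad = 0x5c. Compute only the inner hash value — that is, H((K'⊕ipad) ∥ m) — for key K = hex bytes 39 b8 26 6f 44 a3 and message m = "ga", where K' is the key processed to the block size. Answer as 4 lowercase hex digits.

Key hex bytes 39 b8 26 6f 44 a3 is exactly B = 6 bytes: K' = 39 b8 26 6f 44 a3.
K' ⊕ ipad = 0f 8e 10 59 72 95.
Inner input = 0f 8e 10 59 72 95 ∥ 67 61.
Inner hash: even-index sum = 248 mod 256 = 248; odd-index sum = 477 mod 256 = 221 → f8 dd.

f8dd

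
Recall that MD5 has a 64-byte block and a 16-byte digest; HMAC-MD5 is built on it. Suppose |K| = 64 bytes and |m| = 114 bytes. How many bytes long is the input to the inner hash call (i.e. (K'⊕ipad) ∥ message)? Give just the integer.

178

Key is 64 ≤ 64 bytes, zero-padded: |K'| = 64.
Inner input = (K'⊕ipad) ∥ m → 64 + 114 = 178 bytes.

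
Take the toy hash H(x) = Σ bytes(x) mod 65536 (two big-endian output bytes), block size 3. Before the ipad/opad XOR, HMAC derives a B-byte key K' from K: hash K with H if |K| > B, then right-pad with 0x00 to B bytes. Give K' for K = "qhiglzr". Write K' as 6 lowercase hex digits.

|K| = 7 > B = 3, so first hash the key.
H(K): sum = 113+104+105+103+108+122+114 = 769 → 03 01.
Zero-pad H(K) = 03 01 to 3 bytes: K' = 03 01 00.

030100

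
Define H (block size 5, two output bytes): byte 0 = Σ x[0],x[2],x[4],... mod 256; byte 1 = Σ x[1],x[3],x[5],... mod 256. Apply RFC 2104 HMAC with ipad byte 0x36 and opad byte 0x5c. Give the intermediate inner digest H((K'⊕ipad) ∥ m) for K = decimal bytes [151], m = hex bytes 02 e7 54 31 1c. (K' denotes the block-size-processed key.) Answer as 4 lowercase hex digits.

Key decimal bytes [151] = 97 is 1 byte ≤ B = 5; zero-pad to 5 bytes: K' = 97 00 00 00 00.
K' ⊕ ipad = a1 36 36 36 36.
Inner input = a1 36 36 36 36 ∥ 02 e7 54 31 1c.
Inner hash: even-index sum = 549 mod 256 = 37; odd-index sum = 222 mod 256 = 222 → 25 de.

25de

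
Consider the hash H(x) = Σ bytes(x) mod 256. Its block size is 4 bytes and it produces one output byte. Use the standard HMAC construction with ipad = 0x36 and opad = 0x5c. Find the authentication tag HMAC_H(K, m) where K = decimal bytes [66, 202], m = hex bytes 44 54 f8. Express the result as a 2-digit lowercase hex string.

d8

Key decimal bytes [66, 202] = 42 ca is 2 bytes ≤ B = 4; zero-pad to 4 bytes: K' = 42 ca 00 00.
K' ⊕ ipad = 74 fc 36 36.  K' ⊕ opad = 1e 96 5c 5c.
Inner input = (K'⊕ipad) ∥ m = 74 fc 36 36 ∥ 44 54 f8.
Inner hash: sum = 116+252+54+54+68+84+248 = 876; mod 256 = 108 → 6c.
Outer input = (K'⊕opad) ∥ inner = 1e 96 5c 5c ∥ 6c.
Outer hash (tag): sum = 30+150+92+92+108 = 472; mod 256 = 216 → d8.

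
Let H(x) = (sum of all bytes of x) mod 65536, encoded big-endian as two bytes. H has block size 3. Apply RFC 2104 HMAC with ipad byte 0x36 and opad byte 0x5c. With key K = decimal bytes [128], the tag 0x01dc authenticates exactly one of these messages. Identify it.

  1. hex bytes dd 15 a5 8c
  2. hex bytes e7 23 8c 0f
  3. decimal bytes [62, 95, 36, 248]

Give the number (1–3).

1

Key decimal bytes [128] = 80 is 1 byte ≤ B = 3; zero-pad to 3 bytes: K' = 80 00 00.
K' ⊕ ipad = b6 36 36; K' ⊕ opad = dc 5c 5c.
m1: inner = H(b6 36 36 dd 15 a5 8c) = 03 45; tag = H(dc 5c 5c 03 45) = 01dc ← matches
m2: inner = H(b6 36 36 e7 23 8c 0f) = 02 c7; tag = H(dc 5c 5c 02 c7) = 025d
m3: inner = H(b6 36 36 3e 5f 24 f8) = 02 db; tag = H(dc 5c 5c 02 db) = 0271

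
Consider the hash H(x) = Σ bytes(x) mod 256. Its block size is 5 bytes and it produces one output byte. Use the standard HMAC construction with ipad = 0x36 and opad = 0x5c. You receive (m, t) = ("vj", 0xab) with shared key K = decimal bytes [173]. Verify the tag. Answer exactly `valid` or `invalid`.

Key decimal bytes [173] = ad is 1 byte ≤ B = 5; zero-pad to 5 bytes: K' = ad 00 00 00 00.
K' ⊕ ipad = 9b 36 36 36 36; K' ⊕ opad = f1 5c 5c 5c 5c.
Inner hash: sum = 155+54+54+54+54+118+106 = 595; mod 256 = 83 → 53.
Outer hash (recomputed tag): sum = 241+92+92+92+92+83 = 692; mod 256 = 180 → b4.
Recomputed tag = b4; claimed = ab → mismatch.

invalid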